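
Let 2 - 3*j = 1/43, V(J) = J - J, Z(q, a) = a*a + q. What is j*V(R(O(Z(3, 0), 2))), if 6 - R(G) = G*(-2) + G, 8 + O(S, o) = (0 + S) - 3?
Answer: 0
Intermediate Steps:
Z(q, a) = q + a² (Z(q, a) = a² + q = q + a²)
O(S, o) = -11 + S (O(S, o) = -8 + ((0 + S) - 3) = -8 + (S - 3) = -8 + (-3 + S) = -11 + S)
R(G) = 6 + G (R(G) = 6 - (G*(-2) + G) = 6 - (-2*G + G) = 6 - (-1)*G = 6 + G)
V(J) = 0
j = 85/129 (j = ⅔ - ⅓/43 = ⅔ - ⅓*1/43 = ⅔ - 1/129 = 85/129 ≈ 0.65891)
j*V(R(O(Z(3, 0), 2))) = (85/129)*0 = 0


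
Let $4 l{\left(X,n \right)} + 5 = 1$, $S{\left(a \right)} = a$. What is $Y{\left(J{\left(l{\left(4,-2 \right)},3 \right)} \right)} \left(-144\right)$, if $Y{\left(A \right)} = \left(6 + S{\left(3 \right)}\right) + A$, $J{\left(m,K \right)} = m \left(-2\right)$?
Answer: $-1584$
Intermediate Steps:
$l{\left(X,n \right)} = -1$ ($l{\left(X,n \right)} = - \frac{5}{4} + \frac{1}{4} \cdot 1 = - \frac{5}{4} + \frac{1}{4} = -1$)
$J{\left(m,K \right)} = - 2 m$
$Y{\left(A \right)} = 9 + A$ ($Y{\left(A \right)} = \left(6 + 3\right) + A = 9 + A$)
$Y{\left(J{\left(l{\left(4,-2 \right)},3 \right)} \right)} \left(-144\right) = \left(9 - -2\right) \left(-144\right) = \left(9 + 2\right) \left(-144\right) = 11 \left(-144\right) = -1584$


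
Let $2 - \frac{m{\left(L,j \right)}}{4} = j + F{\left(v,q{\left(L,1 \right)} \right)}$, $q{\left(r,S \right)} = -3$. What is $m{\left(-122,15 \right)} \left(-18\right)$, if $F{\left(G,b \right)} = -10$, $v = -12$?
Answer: $216$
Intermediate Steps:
$m{\left(L,j \right)} = 48 - 4 j$ ($m{\left(L,j \right)} = 8 - 4 \left(j - 10\right) = 8 - 4 \left(-10 + j\right) = 8 - \left(-40 + 4 j\right) = 48 - 4 j$)
$m{\left(-122,15 \right)} \left(-18\right) = \left(48 - 60\right) \left(-18\right) = \left(-12\right) \left(-18\right) = 216$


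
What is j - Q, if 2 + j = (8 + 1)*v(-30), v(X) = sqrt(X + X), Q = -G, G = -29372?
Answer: -29374 + 18*I*sqrt(15) ≈ -29374.0 + 69.714*I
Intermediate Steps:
Q = 29372 (Q = -1*(-29372) = 29372)
v(X) = sqrt(2)*sqrt(X) (v(X) = sqrt(2*X) = sqrt(2)*sqrt(X))
j = -2 + 18*I*sqrt(15) (j = -2 + (8 + 1)*(sqrt(2)*sqrt(-30)) = -2 + 9*(sqrt(2)*(I*sqrt(30))) = -2 + 9*(2*I*sqrt(15)) = -2 + 18*I*sqrt(15) ≈ -2.0 + 69.714*I)
j - Q = (-2 + 18*I*sqrt(15)) - 1*29372 = (-2 + 18*I*sqrt(15)) - 29372 = -29374 + 18*I*sqrt(15)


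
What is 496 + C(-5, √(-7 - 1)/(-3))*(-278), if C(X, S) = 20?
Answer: -5064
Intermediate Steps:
496 + C(-5, √(-7 - 1)/(-3))*(-278) = 496 + 20*(-278) = 496 - 5560 = -5064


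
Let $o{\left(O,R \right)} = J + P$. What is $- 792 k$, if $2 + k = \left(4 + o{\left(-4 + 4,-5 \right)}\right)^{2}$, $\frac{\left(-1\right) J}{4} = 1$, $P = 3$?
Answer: $-5544$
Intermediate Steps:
$J = -4$ ($J = \left(-4\right) 1 = -4$)
$o{\left(O,R \right)} = -1$ ($o{\left(O,R \right)} = -4 + 3 = -1$)
$k = 7$ ($k = -2 + \left(4 - 1\right)^{2} = -2 + 3^{2} = -2 + 9 = 7$)
$- 792 k = \left(-792\right) 7 = -5544$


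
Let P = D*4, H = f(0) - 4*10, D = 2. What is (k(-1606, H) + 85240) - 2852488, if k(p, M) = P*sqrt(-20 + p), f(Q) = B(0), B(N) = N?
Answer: -2767248 + 8*I*sqrt(1626) ≈ -2.7672e+6 + 322.59*I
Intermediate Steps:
f(Q) = 0
H = -40 (H = 0 - 4*10 = 0 - 40 = -40)
P = 8 (P = 2*4 = 8)
k(p, M) = 8*sqrt(-20 + p)
(k(-1606, H) + 85240) - 2852488 = (8*sqrt(-20 - 1606) + 85240) - 2852488 = (8*sqrt(-1626) + 85240) - 2852488 = (8*(I*sqrt(1626)) + 85240) - 2852488 = (8*I*sqrt(1626) + 85240) - 2852488 = (85240 + 8*I*sqrt(1626)) - 2852488 = -2767248 + 8*I*sqrt(1626)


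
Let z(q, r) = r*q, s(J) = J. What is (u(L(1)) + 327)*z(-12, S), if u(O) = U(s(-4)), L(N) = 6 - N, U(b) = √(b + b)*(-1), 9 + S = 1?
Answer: 31392 - 192*I*√2 ≈ 31392.0 - 271.53*I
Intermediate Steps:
S = -8 (S = -9 + 1 = -8)
U(b) = -√2*√b (U(b) = √(2*b)*(-1) = (√2*√b)*(-1) = -√2*√b)
u(O) = -2*I*√2 (u(O) = -√2*√(-4) = -√2*2*I = -2*I*√2)
z(q, r) = q*r
(u(L(1)) + 327)*z(-12, S) = (-2*I*√2 + 327)*(-12*(-8)) = (327 - 2*I*√2)*96 = 31392 - 192*I*√2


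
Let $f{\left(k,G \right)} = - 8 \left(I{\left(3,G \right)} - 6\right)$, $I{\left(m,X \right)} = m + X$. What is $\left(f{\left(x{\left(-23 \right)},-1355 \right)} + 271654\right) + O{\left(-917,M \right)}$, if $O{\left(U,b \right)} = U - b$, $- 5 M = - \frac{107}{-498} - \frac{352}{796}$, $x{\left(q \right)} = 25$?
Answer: $\frac{139536088979}{495510} \approx 2.816 \cdot 10^{5}$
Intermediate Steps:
$I{\left(m,X \right)} = X + m$
$M = \frac{22531}{495510}$ ($M = - \frac{- \frac{107}{-498} - \frac{352}{796}}{5} = - \frac{\left(-107\right) \left(- \frac{1}{498}\right) - \frac{88}{199}}{5} = - \frac{\frac{107}{498} - \frac{88}{199}}{5} = \left(- \frac{1}{5}\right) \left(- \frac{22531}{99102}\right) = \frac{22531}{495510} \approx 0.04547$)
$f{\left(k,G \right)} = 24 - 8 G$ ($f{\left(k,G \right)} = - 8 \left(\left(G + 3\right) - 6\right) = - 8 \left(\left(3 + G\right) - 6\right) = - 8 \left(-3 + G\right) = 24 - 8 G$)
$\left(f{\left(x{\left(-23 \right)},-1355 \right)} + 271654\right) + O{\left(-917,M \right)} = \left(\left(24 - -10840\right) + 271654\right) - \frac{454405201}{495510} = \left(\left(24 + 10840\right) + 271654\right) - \frac{454405201}{495510} = \left(10864 + 271654\right) - \frac{454405201}{495510} = 282518 - \frac{454405201}{495510} = \frac{139536088979}{495510}$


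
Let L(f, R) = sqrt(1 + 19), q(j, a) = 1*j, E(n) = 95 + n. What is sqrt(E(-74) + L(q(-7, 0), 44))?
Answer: sqrt(21 + 2*sqrt(5)) ≈ 5.0470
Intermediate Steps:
q(j, a) = j
L(f, R) = 2*sqrt(5) (L(f, R) = sqrt(20) = 2*sqrt(5))
sqrt(E(-74) + L(q(-7, 0), 44)) = sqrt((95 - 74) + 2*sqrt(5)) = sqrt(21 + 2*sqrt(5))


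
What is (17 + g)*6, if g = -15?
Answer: 12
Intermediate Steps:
(17 + g)*6 = (17 - 15)*6 = 2*6 = 12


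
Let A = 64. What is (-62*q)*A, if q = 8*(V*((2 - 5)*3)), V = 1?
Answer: 285696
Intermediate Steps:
q = -72 (q = 8*(1*((2 - 5)*3)) = 8*(1*(-3*3)) = 8*(1*(-9)) = 8*(-9) = -72)
(-62*q)*A = -62*(-72)*64 = 4464*64 = 285696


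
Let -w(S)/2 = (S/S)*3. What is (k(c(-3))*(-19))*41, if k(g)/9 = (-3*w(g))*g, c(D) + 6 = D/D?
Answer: 630990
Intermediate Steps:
w(S) = -6 (w(S) = -2*S/S*3 = -2*3 = -6)
c(D) = -5 (c(D) = -6 + D/D = -6 + 1 = -5)
k(g) = 162*g (k(g) = 9*((-3*(-6))*g) = 9*(18*g) = 162*g)
(k(c(-3))*(-19))*41 = ((162*(-5))*(-19))*41 = -810*(-19)*41 = 15390*41 = 630990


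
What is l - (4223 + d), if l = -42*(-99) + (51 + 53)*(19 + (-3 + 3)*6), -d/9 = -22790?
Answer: -203199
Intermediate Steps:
d = 205110 (d = -9*(-22790) = 205110)
l = 6134 (l = 4158 + 104*(19 + 0*6) = 4158 + 104*(19 + 0) = 4158 + 104*19 = 4158 + 1976 = 6134)
l - (4223 + d) = 6134 - (4223 + 205110) = 6134 - 1*209333 = 6134 - 209333 = -203199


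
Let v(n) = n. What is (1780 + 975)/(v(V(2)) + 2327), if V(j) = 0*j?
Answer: 2755/2327 ≈ 1.1839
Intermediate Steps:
V(j) = 0
(1780 + 975)/(v(V(2)) + 2327) = (1780 + 975)/(0 + 2327) = 2755/2327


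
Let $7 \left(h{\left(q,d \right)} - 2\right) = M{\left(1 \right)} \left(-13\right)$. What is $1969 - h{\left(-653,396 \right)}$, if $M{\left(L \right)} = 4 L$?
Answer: $\frac{13821}{7} \approx 1974.4$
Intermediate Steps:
$h{\left(q,d \right)} = - \frac{38}{7}$ ($h{\left(q,d \right)} = 2 + \frac{4 \cdot 1 \left(-13\right)}{7} = 2 + \frac{4 \left(-13\right)}{7} = 2 + \frac{1}{7} \left(-52\right) = 2 - \frac{52}{7} = - \frac{38}{7}$)
$1969 - h{\left(-653,396 \right)} = 1969 - - \frac{38}{7} = 1969 + \frac{38}{7} = \frac{13821}{7}$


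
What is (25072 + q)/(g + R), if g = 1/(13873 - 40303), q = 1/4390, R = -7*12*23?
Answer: -290904652083/22416552079 ≈ -12.977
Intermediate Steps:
R = -1932 (R = -84*23 = -1932)
q = 1/4390 ≈ 0.00022779
g = -1/26430 (g = 1/(-26430) = -1/26430 ≈ -3.7836e-5)
(25072 + q)/(g + R) = (25072 + 1/4390)/(-1/26430 - 1932) = 110066081/(4390*(-51062761/26430)) = (110066081/4390)*(-26430/51062761) = -290904652083/22416552079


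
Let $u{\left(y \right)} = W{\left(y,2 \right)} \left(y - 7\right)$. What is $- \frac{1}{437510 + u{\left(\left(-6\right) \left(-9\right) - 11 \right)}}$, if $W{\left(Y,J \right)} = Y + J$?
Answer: $- \frac{1}{439130} \approx -2.2772 \cdot 10^{-6}$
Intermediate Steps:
$W{\left(Y,J \right)} = J + Y$
$u{\left(y \right)} = \left(-7 + y\right) \left(2 + y\right)$ ($u{\left(y \right)} = \left(2 + y\right) \left(y - 7\right) = \left(2 + y\right) \left(-7 + y\right) = \left(-7 + y\right) \left(2 + y\right)$)
$- \frac{1}{437510 + u{\left(\left(-6\right) \left(-9\right) - 11 \right)}} = - \frac{1}{437510 + \left(-7 - -43\right) \left(2 - -43\right)} = - \frac{1}{437510 + \left(-7 + \left(54 - 11\right)\right) \left(2 + \left(54 - 11\right)\right)} = - \frac{1}{437510 + \left(-7 + 43\right) \left(2 + 43\right)} = - \frac{1}{437510 + 36 \cdot 45} = - \frac{1}{437510 + 1620} = - \frac{1}{439130}$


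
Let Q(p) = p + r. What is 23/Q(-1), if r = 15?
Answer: 23/14 ≈ 1.6429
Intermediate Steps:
Q(p) = 15 + p (Q(p) = p + 15 = 15 + p)
23/Q(-1) = 23/(15 - 1) = 23/14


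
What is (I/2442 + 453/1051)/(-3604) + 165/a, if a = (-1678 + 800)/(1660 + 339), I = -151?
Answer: -1525457171750615/4060669824552 ≈ -375.67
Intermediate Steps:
a = -878/1999 ≈ -0.43922
(I/2442 + 453/1051)/(-3604) + 165/a = (-151/2442 + 453/1051)/(-3604) + 165/(-878/1999) = (-151*1/2442 + 453*(1/1051))*(-1/3604) + 165*(-1999/878) = (-151/2442 + 453/1051)*(-1/3604) - 329835/878 = (947525/2566542)*(-1/3604) - 329835/878 = -947525/9249817368 - 329835/878 = -1525457171750615/4060669824552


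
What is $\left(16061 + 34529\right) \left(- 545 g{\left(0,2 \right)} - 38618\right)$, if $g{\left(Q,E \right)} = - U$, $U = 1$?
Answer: $-1926113070$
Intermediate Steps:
$g{\left(Q,E \right)} = -1$ ($g{\left(Q,E \right)} = \left(-1\right) 1 = -1$)
$\left(16061 + 34529\right) \left(- 545 g{\left(0,2 \right)} - 38618\right) = \left(16061 + 34529\right) \left(\left(-545\right) \left(-1\right) - 38618\right) = 50590 \left(545 - 38618\right) = 50590 \left(-38073\right) = -1926113070$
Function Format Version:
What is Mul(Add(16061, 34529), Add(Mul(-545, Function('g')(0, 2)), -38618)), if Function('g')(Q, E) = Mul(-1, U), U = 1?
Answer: -1926113070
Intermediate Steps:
Function('g')(Q, E) = -1 (Function('g')(Q, E) = Mul(-1, 1) = -1)
Mul(Add(16061, 34529), Add(Mul(-545, Function('g')(0, 2)), -38618)) = Mul(Add(16061, 34529), Add(Mul(-545, -1), -38618)) = Mul(50590, Add(545, -38618)) = Mul(50590, -38073) = -1926113070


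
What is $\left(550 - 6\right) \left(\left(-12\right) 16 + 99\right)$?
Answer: $-50592$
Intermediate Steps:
$\left(550 - 6\right) \left(\left(-12\right) 16 + 99\right) = \left(550 - 6\right) \left(-192 + 99\right) = 544 \left(-93\right) = -50592$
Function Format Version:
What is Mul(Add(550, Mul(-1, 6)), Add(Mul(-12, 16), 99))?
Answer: -50592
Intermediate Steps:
Mul(Add(550, Mul(-1, 6)), Add(Mul(-12, 16), 99)) = Mul(Add(550, -6), Add(-192, 99)) = Mul(544, -93) = -50592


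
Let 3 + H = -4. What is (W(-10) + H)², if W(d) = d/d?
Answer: 36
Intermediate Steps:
H = -7 (H = -3 - 4 = -7)
W(d) = 1
(W(-10) + H)² = (1 - 7)² = (-6)² = 36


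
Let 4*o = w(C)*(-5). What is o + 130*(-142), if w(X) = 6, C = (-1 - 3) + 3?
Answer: -36935/2 ≈ -18468.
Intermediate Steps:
C = -1 (C = -4 + 3 = -1)
o = -15/2 (o = (6*(-5))/4 = (¼)*(-30) = -15/2 ≈ -7.5000)
o + 130*(-142) = -15/2 + 130*(-142) = -15/2 - 18460 = -36935/2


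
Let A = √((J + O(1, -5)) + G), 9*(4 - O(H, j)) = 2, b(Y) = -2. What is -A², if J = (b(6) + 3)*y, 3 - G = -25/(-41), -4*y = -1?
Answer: -9473/1476 ≈ -6.4180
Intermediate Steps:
y = ¼ (y = -¼*(-1) = ¼ ≈ 0.25000)
G = 98/41 (G = 3 - (-25)/(-41) = 3 - (-25)*(-1)/41 = 3 - 1*25/41 = 3 - 25/41 = 98/41 ≈ 2.3902)
O(H, j) = 34/9 (O(H, j) = 4 - ⅑*2 = 4 - 2/9 = 34/9)
J = ¼ (J = (-2 + 3)*(¼) = 1*(¼) = ¼ ≈ 0.25000)
A = √388393/246 (A = √((¼ + 34/9) + 98/41) = √(145/36 + 98/41) = √(9473/1476) = √388393/246 ≈ 2.5334)
-A² = -(√388393/246)² = -1*9473/1476 = -9473/1476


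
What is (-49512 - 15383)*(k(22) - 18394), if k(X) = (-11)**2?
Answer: 1185826335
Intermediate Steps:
k(X) = 121
(-49512 - 15383)*(k(22) - 18394) = (-49512 - 15383)*(121 - 18394) = -64895*(-18273) = 1185826335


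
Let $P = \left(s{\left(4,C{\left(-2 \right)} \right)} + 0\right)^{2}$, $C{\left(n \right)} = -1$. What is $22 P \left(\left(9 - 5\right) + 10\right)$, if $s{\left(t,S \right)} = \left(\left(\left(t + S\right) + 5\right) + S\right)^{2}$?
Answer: $739508$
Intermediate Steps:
$s{\left(t,S \right)} = \left(5 + t + 2 S\right)^{2}$ ($s{\left(t,S \right)} = \left(\left(\left(S + t\right) + 5\right) + S\right)^{2} = \left(\left(5 + S + t\right) + S\right)^{2} = \left(5 + t + 2 S\right)^{2}$)
$P = 2401$ ($P = \left(\left(5 + 4 + 2 \left(-1\right)\right)^{2} + 0\right)^{2} = \left(\left(5 + 4 - 2\right)^{2} + 0\right)^{2} = \left(7^{2} + 0\right)^{2} = \left(49 + 0\right)^{2} = 49^{2} = 2401$)
$22 P \left(\left(9 - 5\right) + 10\right) = 22 \cdot 2401 \left(\left(9 - 5\right) + 10\right) = 52822 \left(4 + 10\right) = 52822 \cdot 14 = 739508$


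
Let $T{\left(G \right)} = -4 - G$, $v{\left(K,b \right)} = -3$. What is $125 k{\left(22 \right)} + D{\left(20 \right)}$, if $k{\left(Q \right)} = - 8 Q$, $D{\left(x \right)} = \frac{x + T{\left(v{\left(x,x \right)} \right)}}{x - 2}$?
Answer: $- \frac{395981}{18} \approx -21999.0$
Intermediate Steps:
$D{\left(x \right)} = \frac{-1 + x}{-2 + x}$ ($D{\left(x \right)} = \frac{x - 1}{x - 2} = \frac{x + \left(-4 + 3\right)}{-2 + x} = \frac{x - 1}{-2 + x} = \frac{-1 + x}{-2 + x}$)
$125 k{\left(22 \right)} + D{\left(20 \right)} = 125 \left(\left(-8\right) 22\right) + \frac{-1 + 20}{-2 + 20} = 125 \left(-176\right) + \frac{1}{18} \cdot 19 = -22000 + \frac{1}{18} \cdot 19 = -22000 + \frac{19}{18} = - \frac{395981}{18}$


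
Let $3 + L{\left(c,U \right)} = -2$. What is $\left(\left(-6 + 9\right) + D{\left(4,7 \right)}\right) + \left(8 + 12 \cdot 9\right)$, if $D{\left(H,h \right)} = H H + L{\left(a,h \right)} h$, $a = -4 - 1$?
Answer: $100$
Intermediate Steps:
$a = -5$
$L{\left(c,U \right)} = -5$ ($L{\left(c,U \right)} = -3 - 2 = -5$)
$D{\left(H,h \right)} = H^{2} - 5 h$ ($D{\left(H,h \right)} = H H - 5 h = H^{2} - 5 h$)
$\left(\left(-6 + 9\right) + D{\left(4,7 \right)}\right) + \left(8 + 12 \cdot 9\right) = \left(\left(-6 + 9\right) + \left(4^{2} - 35\right)\right) + \left(8 + 12 \cdot 9\right) = \left(3 + \left(16 - 35\right)\right) + \left(8 + 108\right) = \left(3 - 19\right) + 116 = -16 + 116 = 100$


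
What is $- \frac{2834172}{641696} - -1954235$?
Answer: $\frac{28500498827}{14584} \approx 1.9542 \cdot 10^{6}$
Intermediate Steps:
$- \frac{2834172}{641696} - -1954235 = \left(-2834172\right) \frac{1}{641696} + 1954235 = - \frac{64413}{14584} + 1954235 = \frac{28500498827}{14584}$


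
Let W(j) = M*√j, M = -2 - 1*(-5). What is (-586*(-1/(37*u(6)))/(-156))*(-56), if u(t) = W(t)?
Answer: 4102*√6/12987 ≈ 0.77368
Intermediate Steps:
M = 3 (M = -2 + 5 = 3)
W(j) = 3*√j
u(t) = 3*√t
(-586*(-1/(37*u(6)))/(-156))*(-56) = (-586*(-√6/666)/(-156))*(-56) = (-586*(-√6/666)*(-1/156))*(-56) = (-(-293)*√6/333*(-1/156))*(-56) = ((293*√6/333)*(-1/156))*(-56) = -293*√6/51948*(-56) = 4102*√6/12987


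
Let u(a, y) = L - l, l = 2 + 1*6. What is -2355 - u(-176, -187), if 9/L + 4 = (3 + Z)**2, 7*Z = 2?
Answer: -86888/37 ≈ -2348.3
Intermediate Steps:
Z = 2/7 (Z = (1/7)*2 = 2/7 ≈ 0.28571)
L = 49/37 (L = 9/(-4 + (3 + 2/7)**2) = 9/(-4 + (23/7)**2) = 9/(-4 + 529/49) = 9/(333/49) = 9*(49/333) = 49/37 ≈ 1.3243)
l = 8 (l = 2 + 6 = 8)
u(a, y) = -247/37 (u(a, y) = 49/37 - 1*8 = 49/37 - 8 = -247/37)
-2355 - u(-176, -187) = -2355 - 1*(-247/37) = -2355 + 247/37 = -86888/37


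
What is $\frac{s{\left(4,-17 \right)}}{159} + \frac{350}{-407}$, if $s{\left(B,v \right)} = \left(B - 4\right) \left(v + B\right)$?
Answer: $- \frac{350}{407} \approx -0.85995$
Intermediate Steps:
$s{\left(B,v \right)} = \left(-4 + B\right) \left(B + v\right)$
$\frac{s{\left(4,-17 \right)}}{159} + \frac{350}{-407} = \frac{4^{2} - 16 - -68 + 4 \left(-17\right)}{159} + \frac{350}{-407} = \left(16 - 16 + 68 - 68\right) \frac{1}{159} + 350 \left(- \frac{1}{407}\right) = 0 \cdot \frac{1}{159} - \frac{350}{407} = 0 - \frac{350}{407} = - \frac{350}{407}$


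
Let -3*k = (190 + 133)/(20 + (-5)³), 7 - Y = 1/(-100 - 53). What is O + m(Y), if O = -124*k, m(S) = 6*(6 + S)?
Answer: -262984/5355 ≈ -49.110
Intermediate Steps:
Y = 1072/153 (Y = 7 - 1/(-100 - 53) = 7 - 1/(-153) = 7 - 1*(-1/153) = 7 + 1/153 = 1072/153 ≈ 7.0065)
k = 323/315 (k = -(190 + 133)/(3*(20 + (-5)³)) = -323/(3*(20 - 125)) = -323/(3*(-105)) = -323*(-1)/(3*105) = -⅓*(-323/105) = 323/315 ≈ 1.0254)
m(S) = 36 + 6*S
O = -40052/315 (O = -124*323/315 = -40052/315 ≈ -127.15)
O + m(Y) = -40052/315 + (36 + 6*(1072/153)) = -40052/315 + (36 + 2144/51) = -40052/315 + 3980/51 = -262984/5355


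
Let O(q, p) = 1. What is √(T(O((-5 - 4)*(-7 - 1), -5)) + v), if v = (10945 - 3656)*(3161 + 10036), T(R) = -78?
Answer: 3*√10688095 ≈ 9807.8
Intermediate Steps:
v = 96192933 (v = 7289*13197 = 96192933)
√(T(O((-5 - 4)*(-7 - 1), -5)) + v) = √(-78 + 96192933) = √96192855 = 3*√10688095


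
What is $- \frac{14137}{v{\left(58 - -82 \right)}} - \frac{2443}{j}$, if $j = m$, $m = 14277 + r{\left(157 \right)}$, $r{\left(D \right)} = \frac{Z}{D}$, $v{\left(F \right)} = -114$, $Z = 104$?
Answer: $\frac{31645675427}{255541602} \approx 123.84$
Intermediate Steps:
$r{\left(D \right)} = \frac{104}{D}$
$m = \frac{2241593}{157}$ ($m = 14277 + \frac{104}{157} = \frac{2241593}{157} \approx 14278.0$)
$j = \frac{2241593}{157} \approx 14278.0$
$- \frac{14137}{v{\left(58 - -82 \right)}} - \frac{2443}{j} = - \frac{14137}{-114} - \frac{2443}{\frac{2241593}{157}} = \left(-14137\right) \left(- \frac{1}{114}\right) - \frac{383551}{2241593} = \frac{14137}{114} - \frac{383551}{2241593} = \frac{31645675427}{255541602}$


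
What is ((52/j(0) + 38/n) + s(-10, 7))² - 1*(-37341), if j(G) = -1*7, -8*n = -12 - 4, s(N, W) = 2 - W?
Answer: 1831825/49 ≈ 37384.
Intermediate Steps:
n = 2 (n = -(-12 - 4)/8 = -⅛*(-16) = 2)
j(G) = -7
((52/j(0) + 38/n) + s(-10, 7))² - 1*(-37341) = ((52/(-7) + 38/2) + (2 - 1*7))² - 1*(-37341) = ((52*(-⅐) + 38*(½)) + (2 - 7))² + 37341 = ((-52/7 + 19) - 5)² + 37341 = (81/7 - 5)² + 37341 = (46/7)² + 37341 = 2116/49 + 37341 = 1831825/49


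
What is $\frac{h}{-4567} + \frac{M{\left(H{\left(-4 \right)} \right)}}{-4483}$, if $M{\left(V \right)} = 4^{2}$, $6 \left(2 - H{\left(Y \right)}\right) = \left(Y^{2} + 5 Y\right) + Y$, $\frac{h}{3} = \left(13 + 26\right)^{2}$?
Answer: $- \frac{20529001}{20473861} \approx -1.0027$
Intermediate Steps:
$h = 4563$ ($h = 3 \left(13 + 26\right)^{2} = 3 \cdot 39^{2} = 3 \cdot 1521 = 4563$)
$H{\left(Y \right)} = 2 - Y - \frac{Y^{2}}{6}$ ($H{\left(Y \right)} = 2 - \frac{\left(Y^{2} + 5 Y\right) + Y}{6} = 2 - \frac{Y^{2} + 6 Y}{6} = 2 - \left(Y + \frac{Y^{2}}{6}\right) = 2 - Y - \frac{Y^{2}}{6}$)
$M{\left(V \right)} = 16$
$\frac{h}{-4567} + \frac{M{\left(H{\left(-4 \right)} \right)}}{-4483} = \frac{4563}{-4567} + \frac{16}{-4483} = 4563 \left(- \frac{1}{4567}\right) + 16 \left(- \frac{1}{4483}\right) = - \frac{4563}{4567} - \frac{16}{4483} = - \frac{20529001}{20473861}$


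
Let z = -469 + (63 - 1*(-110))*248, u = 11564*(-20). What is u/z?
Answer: -46256/8487 ≈ -5.4502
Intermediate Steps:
u = -231280
z = 42435 (z = -469 + (63 + 110)*248 = -469 + 173*248 = -469 + 42904 = 42435)
u/z = -231280/42435 = -231280*1/42435 = -46256/8487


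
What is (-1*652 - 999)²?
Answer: 2725801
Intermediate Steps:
(-1*652 - 999)² = (-652 - 999)² = (-1651)² = 2725801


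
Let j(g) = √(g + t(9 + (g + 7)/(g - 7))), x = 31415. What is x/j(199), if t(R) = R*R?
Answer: 3015840*√2769073/2769073 ≈ 1812.3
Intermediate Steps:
t(R) = R²
j(g) = √(g + (9 + (7 + g)/(-7 + g))²) (j(g) = √(g + (9 + (g + 7)/(g - 7))²) = √(g + (9 + (7 + g)/(-7 + g))²))
x/j(199) = 31415/(√(199 + 4*(-28 + 5*199)²/(-7 + 199)²)) = 31415/(√(199 + 4*(-28 + 995)²/192²)) = 31415/(√(199 + 4*967²*(1/36864))) = 31415/(√(199 + 4*935089*(1/36864))) = 31415/(√(199 + 935089/9216)) = 31415/(√(2769073/9216)) = 31415/((√2769073/96)) = 31415*(96*√2769073/2769073) = 3015840*√2769073/2769073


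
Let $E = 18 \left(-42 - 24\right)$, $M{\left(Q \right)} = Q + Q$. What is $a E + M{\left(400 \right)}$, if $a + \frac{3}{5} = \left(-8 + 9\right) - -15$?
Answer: $- \frac{87476}{5} \approx -17495.0$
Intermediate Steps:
$a = \frac{77}{5}$ ($a = - \frac{3}{5} + \left(\left(-8 + 9\right) - -15\right) = - \frac{3}{5} + \left(1 + 15\right) = - \frac{3}{5} + 16 = \frac{77}{5} \approx 15.4$)
$M{\left(Q \right)} = 2 Q$
$E = -1188$ ($E = 18 \left(-66\right) = -1188$)
$a E + M{\left(400 \right)} = \frac{77}{5} \left(-1188\right) + 2 \cdot 400 = - \frac{91476}{5} + 800 = - \frac{87476}{5}$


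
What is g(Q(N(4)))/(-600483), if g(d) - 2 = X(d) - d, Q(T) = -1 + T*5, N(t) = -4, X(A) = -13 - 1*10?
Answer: 0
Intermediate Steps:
X(A) = -23 (X(A) = -13 - 10 = -23)
Q(T) = -1 + 5*T
g(d) = -21 - d (g(d) = 2 + (-23 - d) = -21 - d)
g(Q(N(4)))/(-600483) = (-21 - (-1 + 5*(-4)))/(-600483) = (-21 - (-1 - 20))*(-1/600483) = (-21 - 1*(-21))*(-1/600483) = (-21 + 21)*(-1/600483) = 0*(-1/600483) = 0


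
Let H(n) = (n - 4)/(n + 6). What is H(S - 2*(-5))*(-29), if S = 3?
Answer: -261/19 ≈ -13.737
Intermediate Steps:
H(n) = (-4 + n)/(6 + n)
H(S - 2*(-5))*(-29) = ((-4 + (3 - 2*(-5)))/(6 + (3 - 2*(-5))))*(-29) = ((-4 + (3 + 10))/(6 + (3 + 10)))*(-29) = ((-4 + 13)/(6 + 13))*(-29) = (9/19)*(-29) = -261/19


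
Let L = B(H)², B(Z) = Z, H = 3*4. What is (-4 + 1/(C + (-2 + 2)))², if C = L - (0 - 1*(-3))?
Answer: 316969/19881 ≈ 15.943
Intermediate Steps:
H = 12
L = 144 (L = 12² = 144)
C = 141 (C = 144 - (0 - 1*(-3)) = 144 - (0 + 3) = 144 - 1*3 = 144 - 3 = 141)
(-4 + 1/(C + (-2 + 2)))² = (-4 + 1/(141 + (-2 + 2)))² = (-4 + 1/(141 + 0))² = (-4 + 1/141)² = (-563/141)² = 316969/19881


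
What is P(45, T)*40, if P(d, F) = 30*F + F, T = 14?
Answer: 17360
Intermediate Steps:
P(d, F) = 31*F
P(45, T)*40 = (31*14)*40 = 434*40 = 17360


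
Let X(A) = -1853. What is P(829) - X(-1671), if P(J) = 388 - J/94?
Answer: 209825/94 ≈ 2232.2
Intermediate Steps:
P(J) = 388 - J/94
P(829) - X(-1671) = (388 - 1/94*829) - 1*(-1853) = (388 - 829/94) + 1853 = 35643/94 + 1853 = 209825/94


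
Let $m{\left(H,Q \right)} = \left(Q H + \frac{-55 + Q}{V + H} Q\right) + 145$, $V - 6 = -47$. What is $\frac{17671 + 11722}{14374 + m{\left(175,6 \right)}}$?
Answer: $\frac{1969331}{1042976} \approx 1.8882$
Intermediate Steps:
$V = -41$ ($V = 6 - 47 = -41$)
$m{\left(H,Q \right)} = 145 + H Q + \frac{Q \left(-55 + Q\right)}{-41 + H}$ ($m{\left(H,Q \right)} = \left(Q H + \frac{-55 + Q}{-41 + H} Q\right) + 145 = \left(H Q + \frac{-55 + Q}{-41 + H} Q\right) + 145 = \left(H Q + \frac{Q \left(-55 + Q\right)}{-41 + H}\right) + 145 = 145 + H Q + \frac{Q \left(-55 + Q\right)}{-41 + H}$)
$\frac{17671 + 11722}{14374 + m{\left(175,6 \right)}} = \frac{17671 + 11722}{14374 + \frac{-5945 + 6^{2} - 330 + 145 \cdot 175 + 6 \cdot 175^{2} - 7175 \cdot 6}{-41 + 175}} = \frac{29393}{14374 + \frac{-5945 + 36 - 330 + 25375 + 6 \cdot 30625 - 43050}{134}} = \frac{29393}{14374 + \frac{-5945 + 36 - 330 + 25375 + 183750 - 43050}{134}} = \frac{29393}{14374 + \frac{1}{134} \cdot 159836} = \frac{29393}{14374 + \frac{79918}{67}} = \frac{29393}{\frac{1042976}{67}} = 29393 \cdot \frac{67}{1042976} = \frac{1969331}{1042976}$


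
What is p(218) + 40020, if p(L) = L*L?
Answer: 87544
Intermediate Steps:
p(L) = L**2
p(218) + 40020 = 218**2 + 40020 = 47524 + 40020 = 87544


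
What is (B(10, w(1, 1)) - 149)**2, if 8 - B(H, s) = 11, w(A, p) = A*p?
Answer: 23104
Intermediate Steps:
B(H, s) = -3 (B(H, s) = 8 - 1*11 = 8 - 11 = -3)
(B(10, w(1, 1)) - 149)**2 = (-3 - 149)**2 = (-152)**2 = 23104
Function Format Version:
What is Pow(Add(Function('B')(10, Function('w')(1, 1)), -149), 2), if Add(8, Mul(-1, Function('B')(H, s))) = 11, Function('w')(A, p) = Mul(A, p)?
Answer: 23104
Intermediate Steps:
Function('B')(H, s) = -3 (Function('B')(H, s) = Add(8, Mul(-1, 11)) = Add(8, -11) = -3)
Pow(Add(Function('B')(10, Function('w')(1, 1)), -149), 2) = Pow(Add(-3, -149), 2) = Pow(-152, 2) = 23104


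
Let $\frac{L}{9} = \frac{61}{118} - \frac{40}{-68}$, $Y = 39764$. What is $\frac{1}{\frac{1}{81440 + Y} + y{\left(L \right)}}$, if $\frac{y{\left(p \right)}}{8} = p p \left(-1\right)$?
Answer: $- \frac{121932314836}{96508007433263} \approx -0.0012634$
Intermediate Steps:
$L = \frac{19953}{2006}$ ($L = 9 \left(\frac{61}{118} - \frac{40}{-68}\right) = 9 \left(61 \cdot \frac{1}{118} - - \frac{10}{17}\right) = 9 \left(\frac{61}{118} + \frac{10}{17}\right) = 9 \cdot \frac{2217}{2006} = \frac{19953}{2006} \approx 9.9467$)
$y{\left(p \right)} = - 8 p^{2}$ ($y{\left(p \right)} = 8 p p \left(-1\right) = 8 p^{2} \left(-1\right) = 8 \left(- p^{2}\right) = - 8 p^{2}$)
$\frac{1}{\frac{1}{81440 + Y} + y{\left(L \right)}} = \frac{1}{\frac{1}{81440 + 39764} - 8 \left(\frac{19953}{2006}\right)^{2}} = \frac{1}{\frac{1}{121204} - \frac{796244418}{1006009}} = \frac{1}{- \frac{96508007433263}{121932314836}} = - \frac{121932314836}{96508007433263}$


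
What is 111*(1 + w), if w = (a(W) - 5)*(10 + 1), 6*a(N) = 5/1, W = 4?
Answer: -9953/2 ≈ -4976.5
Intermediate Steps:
a(N) = 5/6 (a(N) = (5/1)/6 = (5*1)/6 = (1/6)*5 = 5/6)
w = -275/6 (w = (5/6 - 5)*(10 + 1) = -25/6*11 = -275/6 ≈ -45.833)
111*(1 + w) = 111*(1 - 275/6) = 111*(-269/6) = -9953/2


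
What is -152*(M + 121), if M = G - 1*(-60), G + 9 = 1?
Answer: -26296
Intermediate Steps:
G = -8 (G = -9 + 1 = -8)
M = 52 (M = -8 - 1*(-60) = -8 + 60 = 52)
-152*(M + 121) = -152*(52 + 121) = -152*173 = -26296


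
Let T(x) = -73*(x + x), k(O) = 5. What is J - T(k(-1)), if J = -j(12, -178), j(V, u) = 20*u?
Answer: 4290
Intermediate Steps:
J = 3560 (J = -20*(-178) = -1*(-3560) = 3560)
T(x) = -146*x
J - T(k(-1)) = 3560 - (-146)*5 = 3560 - 1*(-730) = 3560 + 730 = 4290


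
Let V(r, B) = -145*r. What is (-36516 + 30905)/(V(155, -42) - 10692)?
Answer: 5611/33167 ≈ 0.16917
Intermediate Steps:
(-36516 + 30905)/(V(155, -42) - 10692) = (-36516 + 30905)/(-145*155 - 10692) = -5611/(-22475 - 10692) = -5611/(-33167) = -5611*(-1/33167) = 5611/33167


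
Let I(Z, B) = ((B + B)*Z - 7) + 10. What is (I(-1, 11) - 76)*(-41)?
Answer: 3895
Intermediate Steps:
I(Z, B) = 3 + 2*B*Z (I(Z, B) = ((2*B)*Z - 7) + 10 = (2*B*Z - 7) + 10 = (-7 + 2*B*Z) + 10 = 3 + 2*B*Z)
(I(-1, 11) - 76)*(-41) = ((3 + 2*11*(-1)) - 76)*(-41) = ((3 - 22) - 76)*(-41) = (-19 - 76)*(-41) = -95*(-41) = 3895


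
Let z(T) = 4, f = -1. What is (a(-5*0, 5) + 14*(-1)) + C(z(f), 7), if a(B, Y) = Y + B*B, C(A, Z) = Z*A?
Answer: 19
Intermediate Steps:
C(A, Z) = A*Z
a(B, Y) = Y + B²
(a(-5*0, 5) + 14*(-1)) + C(z(f), 7) = ((5 + (-5*0)²) + 14*(-1)) + 4*7 = ((5 + 0²) - 14) + 28 = ((5 + 0) - 14) + 28 = (5 - 14) + 28 = -9 + 28 = 19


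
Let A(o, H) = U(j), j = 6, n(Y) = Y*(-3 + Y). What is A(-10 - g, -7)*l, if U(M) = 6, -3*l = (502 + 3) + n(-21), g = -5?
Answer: -2018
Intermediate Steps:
l = -1009/3 (l = -((502 + 3) - 21*(-3 - 21))/3 = -(505 - 21*(-24))/3 = -(505 + 504)/3 = -1/3*1009 = -1009/3 ≈ -336.33)
A(o, H) = 6
A(-10 - g, -7)*l = 6*(-1009/3) = -2018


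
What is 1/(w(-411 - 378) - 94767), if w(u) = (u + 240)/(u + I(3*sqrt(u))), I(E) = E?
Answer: -736629073/69807620582385 - 61*I*sqrt(789)/209422861747155 ≈ -1.0552e-5 - 8.1817e-12*I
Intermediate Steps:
w(u) = (240 + u)/(u + 3*sqrt(u)) (w(u) = (u + 240)/(u + 3*sqrt(u)) = (240 + u)/(u + 3*sqrt(u)))
1/(w(-411 - 378) - 94767) = 1/((240 + (-411 - 378))/((-411 - 378) + 3*sqrt(-411 - 378)) - 94767) = 1/((240 - 789)/(-789 + 3*sqrt(-789)) - 94767) = 1/(-549/(-789 + 3*(I*sqrt(789))) - 94767) = 1/(-549/(-789 + 3*I*sqrt(789)) - 94767) = 1/(-94767 - 549/(-789 + 3*I*sqrt(789)))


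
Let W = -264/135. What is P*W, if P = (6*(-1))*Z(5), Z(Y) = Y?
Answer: 176/3 ≈ 58.667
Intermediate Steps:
W = -88/45 (W = -264*1/135 = -88/45 ≈ -1.9556)
P = -30 (P = (6*(-1))*5 = -6*5 = -30)
P*W = -30*(-88/45) = 176/3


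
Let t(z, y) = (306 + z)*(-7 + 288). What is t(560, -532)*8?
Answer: 1946768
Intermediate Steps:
t(z, y) = 85986 + 281*z (t(z, y) = (306 + z)*281 = 85986 + 281*z)
t(560, -532)*8 = (85986 + 281*560)*8 = (85986 + 157360)*8 = 243346*8 = 1946768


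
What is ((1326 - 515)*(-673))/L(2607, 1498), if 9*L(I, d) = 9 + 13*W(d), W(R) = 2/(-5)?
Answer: -24561135/19 ≈ -1.2927e+6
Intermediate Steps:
W(R) = -⅖ (W(R) = 2*(-⅕) = -⅖)
L(I, d) = 19/45 (L(I, d) = (9 + 13*(-⅖))/9 = (9 - 26/5)/9 = (⅑)*(19/5) = 19/45)
((1326 - 515)*(-673))/L(2607, 1498) = ((1326 - 515)*(-673))/(19/45) = (811*(-673))*(45/19) = -545803*45/19 = -24561135/19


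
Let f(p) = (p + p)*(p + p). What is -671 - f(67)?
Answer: -18627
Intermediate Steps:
f(p) = 4*p² (f(p) = (2*p)*(2*p) = 4*p²)
-671 - f(67) = -671 - 4*67² = -671 - 4*4489 = -671 - 1*17956 = -671 - 17956 = -18627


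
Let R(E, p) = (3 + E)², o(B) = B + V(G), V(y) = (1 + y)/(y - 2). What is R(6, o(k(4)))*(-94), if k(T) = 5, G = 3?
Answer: -7614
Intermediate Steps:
V(y) = (1 + y)/(-2 + y)
o(B) = 4 + B (o(B) = B + (1 + 3)/(-2 + 3) = B + 4/1 = B + 1*4 = B + 4 = 4 + B)
R(6, o(k(4)))*(-94) = (3 + 6)²*(-94) = 9²*(-94) = 81*(-94) = -7614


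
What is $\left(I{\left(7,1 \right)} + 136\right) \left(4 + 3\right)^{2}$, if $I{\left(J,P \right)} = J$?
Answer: $7007$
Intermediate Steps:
$\left(I{\left(7,1 \right)} + 136\right) \left(4 + 3\right)^{2} = \left(7 + 136\right) \left(4 + 3\right)^{2} = 143 \cdot 7^{2} = 143 \cdot 49 = 7007$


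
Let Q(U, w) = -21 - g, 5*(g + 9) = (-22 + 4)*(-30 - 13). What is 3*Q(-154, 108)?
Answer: -2502/5 ≈ -500.40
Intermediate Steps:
g = 729/5 (g = -9 + ((-22 + 4)*(-30 - 13))/5 = -9 + (-18*(-43))/5 = -9 + (1/5)*774 = -9 + 774/5 = 729/5 ≈ 145.80)
Q(U, w) = -834/5 (Q(U, w) = -21 - 1*729/5 = -21 - 729/5 = -834/5)
3*Q(-154, 108) = 3*(-834/5) = -2502/5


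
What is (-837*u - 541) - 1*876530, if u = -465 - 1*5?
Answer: -483681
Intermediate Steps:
u = -470 (u = -465 - 5 = -470)
(-837*u - 541) - 1*876530 = (-837*(-470) - 541) - 1*876530 = (393390 - 541) - 876530 = 392849 - 876530 = -483681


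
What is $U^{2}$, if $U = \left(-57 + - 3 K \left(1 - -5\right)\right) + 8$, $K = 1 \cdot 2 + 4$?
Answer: $24649$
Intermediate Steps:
$K = 6$ ($K = 2 + 4 = 6$)
$U = -157$ ($U = \left(-57 + \left(-3\right) 6 \left(1 - -5\right)\right) + 8 = \left(-57 - 18 \left(1 + 5\right)\right) + 8 = \left(-57 - 108\right) + 8 = -165 + 8 = -157$)
$U^{2} = \left(-157\right)^{2} = 24649$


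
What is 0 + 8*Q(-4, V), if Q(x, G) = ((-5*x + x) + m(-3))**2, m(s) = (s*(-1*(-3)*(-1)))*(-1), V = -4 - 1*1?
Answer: 392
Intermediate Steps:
V = -5 (V = -4 - 1 = -5)
m(s) = 3*s (m(s) = (s*(3*(-1)))*(-1) = (s*(-3))*(-1) = -3*s*(-1) = 3*s)
Q(x, G) = (-9 - 4*x)**2 (Q(x, G) = ((-5*x + x) + 3*(-3))**2 = (-4*x - 9)**2 = (-9 - 4*x)**2)
0 + 8*Q(-4, V) = 0 + 8*(9 + 4*(-4))**2 = 0 + 8*(9 - 16)**2 = 0 + 8*(-7)**2 = 0 + 8*49 = 0 + 392 = 392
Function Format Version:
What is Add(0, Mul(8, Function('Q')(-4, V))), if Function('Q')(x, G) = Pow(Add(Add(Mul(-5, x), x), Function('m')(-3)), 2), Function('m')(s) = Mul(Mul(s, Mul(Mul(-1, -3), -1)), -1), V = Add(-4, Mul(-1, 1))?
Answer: 392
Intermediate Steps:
V = -5 (V = Add(-4, -1) = -5)
Function('m')(s) = Mul(3, s) (Function('m')(s) = Mul(Mul(s, Mul(3, -1)), -1) = Mul(Mul(s, -3), -1) = Mul(Mul(-3, s), -1) = Mul(3, s))
Function('Q')(x, G) = Pow(Add(-9, Mul(-4, x)), 2) (Function('Q')(x, G) = Pow(Add(Add(Mul(-5, x), x), Mul(3, -3)), 2) = Pow(Add(Mul(-4, x), -9), 2) = Pow(Add(-9, Mul(-4, x)), 2))
Add(0, Mul(8, Function('Q')(-4, V))) = Add(0, Mul(8, Pow(Add(9, Mul(4, -4)), 2))) = Add(0, Mul(8, Pow(Add(9, -16), 2))) = Add(0, Mul(8, Pow(-7, 2))) = Add(0, Mul(8, 49)) = Add(0, 392) = 392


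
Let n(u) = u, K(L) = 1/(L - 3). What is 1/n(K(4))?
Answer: 1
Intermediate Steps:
K(L) = 1/(-3 + L)
1/n(K(4)) = 1/(1/(-3 + 4)) = 1/(1/1) = 1/1 = 1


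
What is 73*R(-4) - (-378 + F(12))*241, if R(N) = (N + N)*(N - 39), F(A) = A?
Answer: 113318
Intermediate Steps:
R(N) = 2*N*(-39 + N) (R(N) = (2*N)*(-39 + N) = 2*N*(-39 + N))
73*R(-4) - (-378 + F(12))*241 = 73*(2*(-4)*(-39 - 4)) - (-378 + 12)*241 = 73*(2*(-4)*(-43)) - (-366)*241 = 73*344 - 1*(-88206) = 25112 + 88206 = 113318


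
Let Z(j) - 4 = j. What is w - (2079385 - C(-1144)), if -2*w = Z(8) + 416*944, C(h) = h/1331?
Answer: -275365007/121 ≈ -2.2757e+6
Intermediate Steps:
Z(j) = 4 + j
C(h) = h/1331 (C(h) = h*(1/1331) = h/1331)
w = -196358 (w = -((4 + 8) + 416*944)/2 = -(12 + 392704)/2 = -½*392716 = -196358)
w - (2079385 - C(-1144)) = -196358 - (2079385 - (-1144)/1331) = -196358 - (2079385 - 1*(-104/121)) = -196358 - (2079385 + 104/121) = -196358 - 1*251605689/121 = -196358 - 251605689/121 = -275365007/121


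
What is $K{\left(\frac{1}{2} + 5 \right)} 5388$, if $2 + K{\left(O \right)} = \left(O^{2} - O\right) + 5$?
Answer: $149517$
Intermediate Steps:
$K{\left(O \right)} = 3 + O^{2} - O$ ($K{\left(O \right)} = -2 + \left(\left(O^{2} - O\right) + 5\right) = -2 + \left(5 + O^{2} - O\right) = 3 + O^{2} - O$)
$K{\left(\frac{1}{2} + 5 \right)} 5388 = \left(3 + \left(\frac{1}{2} + 5\right)^{2} - \left(\frac{1}{2} + 5\right)\right) 5388 = \left(3 + \left(\frac{11}{2}\right)^{2} - \frac{11}{2}\right) 5388 = \left(3 + \frac{121}{4} - \frac{11}{2}\right) 5388 = \frac{111}{4} \cdot 5388 = 149517$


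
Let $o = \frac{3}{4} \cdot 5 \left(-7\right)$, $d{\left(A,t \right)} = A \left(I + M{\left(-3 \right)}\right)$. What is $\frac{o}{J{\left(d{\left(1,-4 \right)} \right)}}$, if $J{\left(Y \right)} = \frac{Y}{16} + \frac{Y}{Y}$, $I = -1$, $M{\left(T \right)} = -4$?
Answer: $- \frac{420}{11} \approx -38.182$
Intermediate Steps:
$d{\left(A,t \right)} = - 5 A$ ($d{\left(A,t \right)} = A \left(-1 - 4\right) = A \left(-5\right) = - 5 A$)
$J{\left(Y \right)} = 1 + \frac{Y}{16}$ ($J{\left(Y \right)} = Y \frac{1}{16} + 1 = \frac{Y}{16} + 1 = 1 + \frac{Y}{16}$)
$o = - \frac{105}{4}$ ($o = 3 \cdot \frac{1}{4} \cdot 5 \left(-7\right) = \frac{3}{4} \cdot 5 \left(-7\right) = \frac{15}{4} \left(-7\right) = - \frac{105}{4} \approx -26.25$)
$\frac{o}{J{\left(d{\left(1,-4 \right)} \right)}} = - \frac{105}{4 \left(1 + \frac{\left(-5\right) 1}{16}\right)} = - \frac{105}{4 \left(1 + \frac{1}{16} \left(-5\right)\right)} = - \frac{105}{4 \left(1 - \frac{5}{16}\right)} = - \frac{105}{4 \cdot \frac{11}{16}} = \left(- \frac{105}{4}\right) \frac{16}{11} = - \frac{420}{11}$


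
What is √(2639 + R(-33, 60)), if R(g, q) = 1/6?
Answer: √95010/6 ≈ 51.373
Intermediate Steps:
R(g, q) = ⅙
√(2639 + R(-33, 60)) = √(2639 + ⅙) = √(15835/6) = √95010/6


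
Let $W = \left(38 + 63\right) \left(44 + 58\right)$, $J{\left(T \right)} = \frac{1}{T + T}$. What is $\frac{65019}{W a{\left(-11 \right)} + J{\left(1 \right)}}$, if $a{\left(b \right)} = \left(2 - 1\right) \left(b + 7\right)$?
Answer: $- \frac{130038}{82415} \approx -1.5778$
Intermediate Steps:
$J{\left(T \right)} = \frac{1}{2 T}$
$W = 10302$ ($W = 101 \cdot 102 = 10302$)
$a{\left(b \right)} = 7 + b$ ($a{\left(b \right)} = 1 \left(7 + b\right) = 7 + b$)
$\frac{65019}{W a{\left(-11 \right)} + J{\left(1 \right)}} = \frac{65019}{10302 \left(7 - 11\right) + \frac{1}{2 \cdot 1}} = \frac{65019}{10302 \left(-4\right) + \frac{1}{2} \cdot 1} = \frac{65019}{-41208 + \frac{1}{2}} = \frac{65019}{- \frac{82415}{2}} = 65019 \left(- \frac{2}{82415}\right) = - \frac{130038}{82415}$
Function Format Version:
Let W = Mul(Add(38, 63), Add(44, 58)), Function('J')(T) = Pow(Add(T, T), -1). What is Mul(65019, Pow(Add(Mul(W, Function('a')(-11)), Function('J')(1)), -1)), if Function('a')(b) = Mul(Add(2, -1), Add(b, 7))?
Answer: Rational(-130038, 82415) ≈ -1.5778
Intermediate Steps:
Function('J')(T) = Mul(Rational(1, 2), Pow(T, -1)) (Function('J')(T) = Pow(Mul(2, T), -1) = Mul(Rational(1, 2), Pow(T, -1)))
W = 10302 (W = Mul(101, 102) = 10302)
Function('a')(b) = Add(7, b) (Function('a')(b) = Mul(1, Add(7, b)) = Add(7, b))
Mul(65019, Pow(Add(Mul(W, Function('a')(-11)), Function('J')(1)), -1)) = Mul(65019, Pow(Add(Mul(10302, Add(7, -11)), Mul(Rational(1, 2), Pow(1, -1))), -1)) = Mul(65019, Pow(Add(Mul(10302, -4), Mul(Rational(1, 2), 1)), -1)) = Mul(65019, Pow(Add(-41208, Rational(1, 2)), -1)) = Mul(65019, Pow(Rational(-82415, 2), -1)) = Mul(65019, Rational(-2, 82415)) = Rational(-130038, 82415)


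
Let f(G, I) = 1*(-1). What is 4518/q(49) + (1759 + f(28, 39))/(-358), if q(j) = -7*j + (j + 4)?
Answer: -531816/25955 ≈ -20.490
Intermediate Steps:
f(G, I) = -1
q(j) = 4 - 6*j (q(j) = -7*j + (4 + j) = 4 - 6*j)
4518/q(49) + (1759 + f(28, 39))/(-358) = 4518/(4 - 6*49) + (1759 - 1)/(-358) = 4518/(4 - 294) + 1758*(-1/358) = 4518/(-290) - 879/179 = 4518*(-1/290) - 879/179 = -2259/145 - 879/179 = -531816/25955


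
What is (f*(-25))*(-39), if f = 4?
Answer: 3900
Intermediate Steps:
(f*(-25))*(-39) = (4*(-25))*(-39) = -100*(-39) = 3900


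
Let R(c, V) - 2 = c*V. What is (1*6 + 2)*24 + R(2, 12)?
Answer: 218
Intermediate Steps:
R(c, V) = 2 + V*c (R(c, V) = 2 + c*V = 2 + V*c)
(1*6 + 2)*24 + R(2, 12) = (1*6 + 2)*24 + (2 + 12*2) = (6 + 2)*24 + (2 + 24) = 8*24 + 26 = 192 + 26 = 218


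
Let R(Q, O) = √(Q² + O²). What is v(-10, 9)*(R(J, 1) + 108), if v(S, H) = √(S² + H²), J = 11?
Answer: √181*(108 + √122) ≈ 1601.6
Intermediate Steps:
v(S, H) = √(H² + S²)
R(Q, O) = √(O² + Q²)
v(-10, 9)*(R(J, 1) + 108) = √(9² + (-10)²)*(√(1² + 11²) + 108) = √(81 + 100)*(√(1 + 121) + 108) = √181*(√122 + 108) = √181*(108 + √122)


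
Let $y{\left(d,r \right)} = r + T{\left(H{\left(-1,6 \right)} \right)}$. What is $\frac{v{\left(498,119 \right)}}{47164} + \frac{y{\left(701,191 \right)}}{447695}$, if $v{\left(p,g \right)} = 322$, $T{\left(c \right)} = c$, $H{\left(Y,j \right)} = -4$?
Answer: $\frac{4499337}{621031970} \approx 0.0072449$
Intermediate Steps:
$y{\left(d,r \right)} = -4 + r$ ($y{\left(d,r \right)} = r - 4 = -4 + r$)
$\frac{v{\left(498,119 \right)}}{47164} + \frac{y{\left(701,191 \right)}}{447695} = \frac{322}{47164} + \frac{-4 + 191}{447695} = 322 \cdot \frac{1}{47164} + 187 \cdot \frac{1}{447695} = \frac{161}{23582} + \frac{11}{26335} = \frac{4499337}{621031970}$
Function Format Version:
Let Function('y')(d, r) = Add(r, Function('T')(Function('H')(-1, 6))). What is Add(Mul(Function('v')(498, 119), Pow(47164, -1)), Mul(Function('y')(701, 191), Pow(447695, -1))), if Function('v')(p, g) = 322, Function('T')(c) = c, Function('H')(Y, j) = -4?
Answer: Rational(4499337, 621031970) ≈ 0.0072449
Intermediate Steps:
Function('y')(d, r) = Add(-4, r) (Function('y')(d, r) = Add(r, -4) = Add(-4, r))
Add(Mul(Function('v')(498, 119), Pow(47164, -1)), Mul(Function('y')(701, 191), Pow(447695, -1))) = Add(Mul(322, Pow(47164, -1)), Mul(Add(-4, 191), Pow(447695, -1))) = Add(Mul(322, Rational(1, 47164)), Mul(187, Rational(1, 447695))) = Add(Rational(161, 23582), Rational(11, 26335)) = Rational(4499337, 621031970)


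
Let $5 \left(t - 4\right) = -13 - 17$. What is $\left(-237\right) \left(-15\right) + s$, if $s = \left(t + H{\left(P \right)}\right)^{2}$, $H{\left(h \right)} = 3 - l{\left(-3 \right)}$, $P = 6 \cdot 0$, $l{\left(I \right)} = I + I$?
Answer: $3604$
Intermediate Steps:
$l{\left(I \right)} = 2 I$
$t = -2$ ($t = 4 + \frac{-13 - 17}{5} = 4 + \frac{1}{5} \left(-30\right) = 4 - 6 = -2$)
$P = 0$
$H{\left(h \right)} = 9$ ($H{\left(h \right)} = 3 - 2 \left(-3\right) = 3 - -6 = 3 + 6 = 9$)
$s = 49$ ($s = \left(-2 + 9\right)^{2} = 7^{2} = 49$)
$\left(-237\right) \left(-15\right) + s = \left(-237\right) \left(-15\right) + 49 = 3555 + 49 = 3604$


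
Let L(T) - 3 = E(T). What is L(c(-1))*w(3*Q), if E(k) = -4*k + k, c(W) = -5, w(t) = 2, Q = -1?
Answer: 36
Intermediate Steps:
E(k) = -3*k
L(T) = 3 - 3*T
L(c(-1))*w(3*Q) = (3 - 3*(-5))*2 = (3 + 15)*2 = 18*2 = 36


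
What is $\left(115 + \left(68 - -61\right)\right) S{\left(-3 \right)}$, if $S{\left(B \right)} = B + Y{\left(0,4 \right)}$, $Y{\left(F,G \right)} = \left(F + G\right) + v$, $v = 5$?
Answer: $1464$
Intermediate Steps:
$Y{\left(F,G \right)} = 5 + F + G$ ($Y{\left(F,G \right)} = \left(F + G\right) + 5 = 5 + F + G$)
$S{\left(B \right)} = 9 + B$ ($S{\left(B \right)} = B + \left(5 + 0 + 4\right) = B + 9 = 9 + B$)
$\left(115 + \left(68 - -61\right)\right) S{\left(-3 \right)} = \left(115 + \left(68 - -61\right)\right) \left(9 - 3\right) = \left(115 + \left(68 + 61\right)\right) 6 = \left(115 + 129\right) 6 = 244 \cdot 6 = 1464$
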